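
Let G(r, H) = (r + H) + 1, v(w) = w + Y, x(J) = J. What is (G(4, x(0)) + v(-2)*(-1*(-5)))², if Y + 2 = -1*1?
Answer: 400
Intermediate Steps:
Y = -3 (Y = -2 - 1*1 = -2 - 1 = -3)
v(w) = -3 + w (v(w) = w - 3 = -3 + w)
G(r, H) = 1 + H + r (G(r, H) = (H + r) + 1 = 1 + H + r)
(G(4, x(0)) + v(-2)*(-1*(-5)))² = ((1 + 0 + 4) + (-3 - 2)*(-1*(-5)))² = (5 - 5*5)² = (5 - 25)² = (-20)² = 400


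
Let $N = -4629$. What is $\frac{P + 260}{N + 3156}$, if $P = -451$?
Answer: $\frac{191}{1473} \approx 0.12967$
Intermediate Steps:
$\frac{P + 260}{N + 3156} = \frac{-451 + 260}{-4629 + 3156} = - \frac{191}{-1473} = \left(-191\right) \left(- \frac{1}{1473}\right) = \frac{191}{1473}$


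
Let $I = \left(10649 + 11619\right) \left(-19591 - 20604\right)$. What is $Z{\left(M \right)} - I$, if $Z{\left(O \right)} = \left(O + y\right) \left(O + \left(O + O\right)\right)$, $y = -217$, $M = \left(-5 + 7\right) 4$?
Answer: $895057244$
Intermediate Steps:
$M = 8$ ($M = 2 \cdot 4 = 8$)
$Z{\left(O \right)} = 3 O \left(-217 + O\right)$ ($Z{\left(O \right)} = \left(O - 217\right) \left(O + \left(O + O\right)\right) = \left(-217 + O\right) \left(O + 2 O\right) = \left(-217 + O\right) 3 O = 3 O \left(-217 + O\right)$)
$I = -895062260$ ($I = 22268 \left(-40195\right) = -895062260$)
$Z{\left(M \right)} - I = 3 \cdot 8 \left(-217 + 8\right) - -895062260 = 3 \cdot 8 \left(-209\right) + 895062260 = -5016 + 895062260 = 895057244$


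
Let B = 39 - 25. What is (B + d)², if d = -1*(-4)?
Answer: 324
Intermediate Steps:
d = 4
B = 14
(B + d)² = (14 + 4)² = 18² = 324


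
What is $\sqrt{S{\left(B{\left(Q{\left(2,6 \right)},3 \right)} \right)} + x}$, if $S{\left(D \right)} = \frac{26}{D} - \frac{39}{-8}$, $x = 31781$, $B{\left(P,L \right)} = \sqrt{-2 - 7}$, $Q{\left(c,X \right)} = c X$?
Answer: $\frac{\sqrt{4577166 - 1248 i}}{12} \approx 178.29 - 0.024306 i$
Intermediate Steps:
$Q{\left(c,X \right)} = X c$
$B{\left(P,L \right)} = 3 i$ ($B{\left(P,L \right)} = \sqrt{-9} = 3 i$)
$S{\left(D \right)} = \frac{39}{8} + \frac{26}{D}$ ($S{\left(D \right)} = \frac{26}{D} - - \frac{39}{8} = \frac{26}{D} + \frac{39}{8} = \frac{39}{8} + \frac{26}{D}$)
$\sqrt{S{\left(B{\left(Q{\left(2,6 \right)},3 \right)} \right)} + x} = \sqrt{\left(\frac{39}{8} + \frac{26}{3 i}\right) + 31781} = \sqrt{\left(\frac{39}{8} + 26 \left(- \frac{i}{3}\right)\right) + 31781} = \sqrt{\left(\frac{39}{8} - \frac{26 i}{3}\right) + 31781} = \sqrt{\frac{254287}{8} - \frac{26 i}{3}}$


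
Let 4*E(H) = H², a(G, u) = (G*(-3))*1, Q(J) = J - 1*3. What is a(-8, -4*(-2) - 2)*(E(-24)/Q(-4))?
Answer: -3456/7 ≈ -493.71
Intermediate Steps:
Q(J) = -3 + J (Q(J) = J - 3 = -3 + J)
a(G, u) = -3*G (a(G, u) = -3*G*1 = -3*G)
E(H) = H²/4
a(-8, -4*(-2) - 2)*(E(-24)/Q(-4)) = (-3*(-8))*(((¼)*(-24)²)/(-3 - 4)) = 24*(((¼)*576)/(-7)) = 24*(144*(-⅐)) = 24*(-144/7) = -3456/7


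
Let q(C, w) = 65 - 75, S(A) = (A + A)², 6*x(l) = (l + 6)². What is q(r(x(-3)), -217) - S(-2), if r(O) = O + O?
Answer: -26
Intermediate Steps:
x(l) = (6 + l)²/6 (x(l) = (l + 6)²/6 = (6 + l)²/6)
S(A) = 4*A² (S(A) = (2*A)² = 4*A²)
r(O) = 2*O
q(C, w) = -10
q(r(x(-3)), -217) - S(-2) = -10 - 4*(-2)² = -10 - 4*4 = -10 - 1*16 = -10 - 16 = -26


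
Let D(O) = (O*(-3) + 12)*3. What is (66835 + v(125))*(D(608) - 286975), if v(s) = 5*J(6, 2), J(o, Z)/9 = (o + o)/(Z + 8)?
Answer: -19559079379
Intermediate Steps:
J(o, Z) = 18*o/(8 + Z) (J(o, Z) = 9*((o + o)/(Z + 8)) = 9*((2*o)/(8 + Z)) = 9*(2*o/(8 + Z)) = 18*o/(8 + Z))
v(s) = 54 (v(s) = 5*(18*6/(8 + 2)) = 5*(18*6/10) = 5*(18*6*(⅒)) = 5*(54/5) = 54)
D(O) = 36 - 9*O (D(O) = (-3*O + 12)*3 = (12 - 3*O)*3 = 36 - 9*O)
(66835 + v(125))*(D(608) - 286975) = (66835 + 54)*((36 - 9*608) - 286975) = 66889*((36 - 5472) - 286975) = 66889*(-5436 - 286975) = 66889*(-292411) = -19559079379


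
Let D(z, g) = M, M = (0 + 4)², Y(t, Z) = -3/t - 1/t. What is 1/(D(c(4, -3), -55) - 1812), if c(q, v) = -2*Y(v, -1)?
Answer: -1/1796 ≈ -0.00055679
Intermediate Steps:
Y(t, Z) = -4/t
M = 16 (M = 4² = 16)
c(q, v) = 8/v (c(q, v) = -(-8)/v = 8/v)
D(z, g) = 16
1/(D(c(4, -3), -55) - 1812) = 1/(16 - 1812) = 1/(-1796) = -1/1796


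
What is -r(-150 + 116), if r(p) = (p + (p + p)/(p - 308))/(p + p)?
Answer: -85/171 ≈ -0.49708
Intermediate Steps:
r(p) = (p + 2*p/(-308 + p))/(2*p) (r(p) = (p + (2*p)/(-308 + p))/((2*p)) = (p + 2*p/(-308 + p))*(1/(2*p)) = (p + 2*p/(-308 + p))/(2*p))
-r(-150 + 116) = -(-306 + (-150 + 116))/(2*(-308 + (-150 + 116))) = -(-306 - 34)/(2*(-308 - 34)) = -(-340)/(2*(-342)) = -(-1)*(-340)/(2*342) = -1*85/171 = -85/171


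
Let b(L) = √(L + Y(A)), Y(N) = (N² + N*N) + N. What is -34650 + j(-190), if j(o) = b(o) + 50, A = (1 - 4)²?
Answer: -34600 + I*√19 ≈ -34600.0 + 4.3589*I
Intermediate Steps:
A = 9 (A = (-3)² = 9)
Y(N) = N + 2*N² (Y(N) = (N² + N²) + N = 2*N² + N = N + 2*N²)
b(L) = √(171 + L) (b(L) = √(L + 9*(1 + 2*9)) = √(L + 9*(1 + 18)) = √(L + 9*19) = √(L + 171) = √(171 + L))
j(o) = 50 + √(171 + o) (j(o) = √(171 + o) + 50 = 50 + √(171 + o))
-34650 + j(-190) = -34650 + (50 + √(171 - 190)) = -34650 + (50 + √(-19)) = -34650 + (50 + I*√19) = -34600 + I*√19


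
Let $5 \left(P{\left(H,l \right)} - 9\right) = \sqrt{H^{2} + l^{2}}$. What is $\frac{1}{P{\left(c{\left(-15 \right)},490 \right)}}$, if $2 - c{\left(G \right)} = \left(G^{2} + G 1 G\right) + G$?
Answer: $- \frac{225}{425564} + \frac{5 \sqrt{427589}}{425564} \approx 0.0071541$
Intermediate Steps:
$c{\left(G \right)} = 2 - G - 2 G^{2}$ ($c{\left(G \right)} = 2 - \left(\left(G^{2} + G 1 G\right) + G\right) = 2 - \left(\left(G^{2} + G G\right) + G\right) = 2 - \left(\left(G^{2} + G^{2}\right) + G\right) = 2 - \left(2 G^{2} + G\right) = 2 - \left(G + 2 G^{2}\right) = 2 - G - 2 G^{2}$)
$P{\left(H,l \right)} = 9 + \frac{\sqrt{H^{2} + l^{2}}}{5}$
$\frac{1}{P{\left(c{\left(-15 \right)},490 \right)}} = \frac{1}{9 + \frac{\sqrt{\left(2 - -15 - 2 \left(-15\right)^{2}\right)^{2} + 490^{2}}}{5}} = \frac{1}{9 + \frac{\sqrt{\left(2 + 15 - 450\right)^{2} + 240100}}{5}} = \frac{1}{9 + \frac{\sqrt{\left(-433\right)^{2} + 240100}}{5}} = \frac{1}{9 + \frac{\sqrt{187489 + 240100}}{5}} = \frac{1}{9 + \frac{\sqrt{427589}}{5}}$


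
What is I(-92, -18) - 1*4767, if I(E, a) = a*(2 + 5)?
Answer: -4893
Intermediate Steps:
I(E, a) = 7*a (I(E, a) = a*7 = 7*a)
I(-92, -18) - 1*4767 = 7*(-18) - 1*4767 = -126 - 4767 = -4893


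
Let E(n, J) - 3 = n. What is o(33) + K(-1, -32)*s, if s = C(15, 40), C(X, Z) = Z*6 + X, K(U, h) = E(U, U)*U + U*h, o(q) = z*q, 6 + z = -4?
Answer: 7320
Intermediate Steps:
z = -10 (z = -6 - 4 = -10)
o(q) = -10*q
E(n, J) = 3 + n
K(U, h) = U*h + U*(3 + U) (K(U, h) = (3 + U)*U + U*h = U*(3 + U) + U*h = U*h + U*(3 + U))
C(X, Z) = X + 6*Z (C(X, Z) = 6*Z + X = X + 6*Z)
s = 255 (s = 15 + 6*40 = 15 + 240 = 255)
o(33) + K(-1, -32)*s = -10*33 - (3 - 1 - 32)*255 = -330 - 1*(-30)*255 = -330 + 30*255 = -330 + 7650 = 7320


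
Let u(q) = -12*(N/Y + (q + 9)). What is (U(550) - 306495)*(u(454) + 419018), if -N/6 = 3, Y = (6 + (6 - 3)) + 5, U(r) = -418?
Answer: -888311186246/7 ≈ -1.2690e+11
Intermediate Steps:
Y = 14 (Y = (6 + 3) + 5 = 9 + 5 = 14)
N = -18 (N = -6*3 = -18)
u(q) = -648/7 - 12*q (u(q) = -12*(-18/14 + (q + 9)) = -12*(-18*1/14 + (9 + q)) = -12*(-9/7 + (9 + q)) = -12*(54/7 + q) = -648/7 - 12*q)
(U(550) - 306495)*(u(454) + 419018) = (-418 - 306495)*((-648/7 - 12*454) + 419018) = -306913*((-648/7 - 5448) + 419018) = -306913*(-38784/7 + 419018) = -306913*2894342/7 = -888311186246/7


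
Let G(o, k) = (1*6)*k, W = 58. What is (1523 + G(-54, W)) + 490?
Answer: 2361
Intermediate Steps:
G(o, k) = 6*k
(1523 + G(-54, W)) + 490 = (1523 + 6*58) + 490 = (1523 + 348) + 490 = 1871 + 490 = 2361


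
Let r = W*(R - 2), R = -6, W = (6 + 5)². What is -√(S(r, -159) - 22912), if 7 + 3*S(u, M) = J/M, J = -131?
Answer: -I*√579290318/159 ≈ -151.37*I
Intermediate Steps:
W = 121 (W = 11² = 121)
r = -968 (r = 121*(-6 - 2) = 121*(-8) = -968)
S(u, M) = -7/3 - 131/(3*M) (S(u, M) = -7/3 + (-131/M)/3 = -7/3 - 131/(3*M))
-√(S(r, -159) - 22912) = -√((⅓)*(-131 - 7*(-159))/(-159) - 22912) = -√((⅓)*(-1/159)*(-131 + 1113) - 22912) = -√((⅓)*(-1/159)*982 - 22912) = -√(-982/477 - 22912) = -√(-10930006/477) = -I*√579290318/159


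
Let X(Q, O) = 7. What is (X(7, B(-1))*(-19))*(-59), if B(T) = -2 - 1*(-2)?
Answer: 7847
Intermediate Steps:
B(T) = 0 (B(T) = -2 + 2 = 0)
(X(7, B(-1))*(-19))*(-59) = (7*(-19))*(-59) = -133*(-59) = 7847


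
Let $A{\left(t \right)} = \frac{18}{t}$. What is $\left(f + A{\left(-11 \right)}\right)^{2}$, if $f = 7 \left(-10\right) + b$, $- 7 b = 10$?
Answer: $\frac{31651876}{5929} \approx 5338.5$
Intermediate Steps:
$b = - \frac{10}{7}$ ($b = \left(- \frac{1}{7}\right) 10 = - \frac{10}{7} \approx -1.4286$)
$f = - \frac{500}{7}$ ($f = 7 \left(-10\right) - \frac{10}{7} = -70 - \frac{10}{7} = - \frac{500}{7} \approx -71.429$)
$\left(f + A{\left(-11 \right)}\right)^{2} = \left(- \frac{500}{7} + \frac{18}{-11}\right)^{2} = \left(- \frac{500}{7} + 18 \left(- \frac{1}{11}\right)\right)^{2} = \left(- \frac{500}{7} - \frac{18}{11}\right)^{2} = \left(- \frac{5626}{77}\right)^{2} = \frac{31651876}{5929}$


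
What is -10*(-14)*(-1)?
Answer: -140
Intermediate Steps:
-10*(-14)*(-1) = 140*(-1) = -140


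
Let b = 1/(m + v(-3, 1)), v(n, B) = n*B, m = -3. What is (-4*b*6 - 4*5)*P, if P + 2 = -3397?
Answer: 54384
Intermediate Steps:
P = -3399 (P = -2 - 3397 = -3399)
v(n, B) = B*n
b = -1/6 (b = 1/(-3 + 1*(-3)) = 1/(-3 - 3) = 1/(-6) = -1/6 ≈ -0.16667)
(-4*b*6 - 4*5)*P = (-4*(-1/6)*6 - 4*5)*(-3399) = ((2/3)*6 - 20)*(-3399) = (4 - 20)*(-3399) = -16*(-3399) = 54384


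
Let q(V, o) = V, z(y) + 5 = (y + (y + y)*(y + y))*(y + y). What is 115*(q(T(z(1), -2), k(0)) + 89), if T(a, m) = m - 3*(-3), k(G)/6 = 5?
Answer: 11040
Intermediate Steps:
k(G) = 30 (k(G) = 6*5 = 30)
z(y) = -5 + 2*y*(y + 4*y²) (z(y) = -5 + (y + (y + y)*(y + y))*(y + y) = -5 + (y + (2*y)*(2*y))*(2*y) = -5 + (y + 4*y²)*(2*y) = -5 + 2*y*(y + 4*y²))
T(a, m) = 9 + m (T(a, m) = m + 9 = 9 + m)
115*(q(T(z(1), -2), k(0)) + 89) = 115*((9 - 2) + 89) = 115*(7 + 89) = 115*96 = 11040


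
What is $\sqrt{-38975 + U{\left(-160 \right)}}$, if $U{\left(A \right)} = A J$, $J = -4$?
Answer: $i \sqrt{38335} \approx 195.79 i$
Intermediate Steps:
$U{\left(A \right)} = - 4 A$ ($U{\left(A \right)} = A \left(-4\right) = - 4 A$)
$\sqrt{-38975 + U{\left(-160 \right)}} = \sqrt{-38975 - -640} = \sqrt{-38975 + 640} = \sqrt{-38335} = i \sqrt{38335}$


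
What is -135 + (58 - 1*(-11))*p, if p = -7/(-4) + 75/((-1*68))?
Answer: -1536/17 ≈ -90.353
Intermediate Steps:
p = 11/17 (p = -7*(-¼) + 75/(-68) = 7/4 + 75*(-1/68) = 7/4 - 75/68 = 11/17 ≈ 0.64706)
-135 + (58 - 1*(-11))*p = -135 + (58 - 1*(-11))*(11/17) = -135 + (58 + 11)*(11/17) = -135 + 69*(11/17) = -135 + 759/17 = -1536/17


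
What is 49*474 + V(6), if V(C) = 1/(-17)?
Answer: 394841/17 ≈ 23226.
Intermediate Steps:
V(C) = -1/17
49*474 + V(6) = 49*474 - 1/17 = 23226 - 1/17 = 394841/17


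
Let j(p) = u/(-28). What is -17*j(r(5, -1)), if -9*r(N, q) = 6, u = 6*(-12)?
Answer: -306/7 ≈ -43.714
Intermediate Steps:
u = -72
r(N, q) = -⅔ (r(N, q) = -⅑*6 = -⅔)
j(p) = 18/7 (j(p) = -72/(-28) = -72*(-1/28) = 18/7)
-17*j(r(5, -1)) = -17*18/7 = -306/7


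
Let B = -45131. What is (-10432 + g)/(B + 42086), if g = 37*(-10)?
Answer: 10802/3045 ≈ 3.5475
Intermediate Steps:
g = -370
(-10432 + g)/(B + 42086) = (-10432 - 370)/(-45131 + 42086) = -10802/(-3045) = -10802*(-1/3045) = 10802/3045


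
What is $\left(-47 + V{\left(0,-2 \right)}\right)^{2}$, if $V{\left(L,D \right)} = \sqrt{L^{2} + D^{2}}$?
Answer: $2025$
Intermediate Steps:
$V{\left(L,D \right)} = \sqrt{D^{2} + L^{2}}$
$\left(-47 + V{\left(0,-2 \right)}\right)^{2} = \left(-47 + \sqrt{\left(-2\right)^{2} + 0^{2}}\right)^{2} = \left(-47 + \sqrt{4 + 0}\right)^{2} = \left(-47 + \sqrt{4}\right)^{2} = \left(-47 + 2\right)^{2} = \left(-45\right)^{2} = 2025$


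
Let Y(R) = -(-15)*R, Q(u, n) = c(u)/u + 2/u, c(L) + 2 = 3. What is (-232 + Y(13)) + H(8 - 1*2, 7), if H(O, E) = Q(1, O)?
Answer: -34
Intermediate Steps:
c(L) = 1 (c(L) = -2 + 3 = 1)
Q(u, n) = 3/u (Q(u, n) = 1/u + 2/u = 3/u)
Y(R) = 15*R
H(O, E) = 3 (H(O, E) = 3/1 = 3*1 = 3)
(-232 + Y(13)) + H(8 - 1*2, 7) = (-232 + 15*13) + 3 = (-232 + 195) + 3 = -37 + 3 = -34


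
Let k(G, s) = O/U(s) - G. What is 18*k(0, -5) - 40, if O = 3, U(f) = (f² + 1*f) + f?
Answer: -182/5 ≈ -36.400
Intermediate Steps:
U(f) = f² + 2*f (U(f) = (f² + f) + f = (f + f²) + f = f² + 2*f)
k(G, s) = -G + 3/(s*(2 + s)) (k(G, s) = 3/((s*(2 + s))) - G = 3*(1/(s*(2 + s))) - G = 3/(s*(2 + s)) - G = -G + 3/(s*(2 + s)))
18*k(0, -5) - 40 = 18*(-1*0 + 3/(-5*(2 - 5))) - 40 = 18*(0 + 3*(-⅕)/(-3)) - 40 = 18*(0 + 3*(-⅕)*(-⅓)) - 40 = 18*(0 + ⅕) - 40 = 18*(⅕) - 40 = 18/5 - 40 = -182/5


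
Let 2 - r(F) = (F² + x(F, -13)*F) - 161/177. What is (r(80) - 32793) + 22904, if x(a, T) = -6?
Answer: -2797678/177 ≈ -15806.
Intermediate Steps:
r(F) = 515/177 - F² + 6*F (r(F) = 2 - ((F² - 6*F) - 161/177) = 2 - (-161/177 + F² - 6*F) = 2 + (161/177 - F² + 6*F) = 515/177 - F² + 6*F)
(r(80) - 32793) + 22904 = ((515/177 - 1*80² + 6*80) - 32793) + 22904 = ((515/177 - 1*6400 + 480) - 32793) + 22904 = ((515/177 - 6400 + 480) - 32793) + 22904 = (-1047325/177 - 32793) + 22904 = -6851686/177 + 22904 = -2797678/177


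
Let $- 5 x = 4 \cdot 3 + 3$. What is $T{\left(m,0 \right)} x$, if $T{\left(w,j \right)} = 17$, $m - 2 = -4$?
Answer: $-51$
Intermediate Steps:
$m = -2$ ($m = 2 - 4 = -2$)
$x = -3$ ($x = - \frac{4 \cdot 3 + 3}{5} = - \frac{12 + 3}{5} = \left(- \frac{1}{5}\right) 15 = -3$)
$T{\left(m,0 \right)} x = 17 \left(-3\right) = -51$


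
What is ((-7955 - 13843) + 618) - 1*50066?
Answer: -71246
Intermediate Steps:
((-7955 - 13843) + 618) - 1*50066 = (-21798 + 618) - 50066 = -21180 - 50066 = -71246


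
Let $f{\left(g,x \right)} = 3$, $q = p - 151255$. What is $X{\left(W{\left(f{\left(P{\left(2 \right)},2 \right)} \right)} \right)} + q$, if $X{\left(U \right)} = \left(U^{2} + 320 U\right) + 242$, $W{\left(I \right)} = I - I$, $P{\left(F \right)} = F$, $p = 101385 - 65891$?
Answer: $-115519$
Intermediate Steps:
$p = 35494$
$q = -115761$ ($q = 35494 - 151255 = -115761$)
$W{\left(I \right)} = 0$
$X{\left(U \right)} = 242 + U^{2} + 320 U$
$X{\left(W{\left(f{\left(P{\left(2 \right)},2 \right)} \right)} \right)} + q = \left(242 + 0^{2} + 320 \cdot 0\right) - 115761 = \left(242 + 0 + 0\right) - 115761 = 242 - 115761 = -115519$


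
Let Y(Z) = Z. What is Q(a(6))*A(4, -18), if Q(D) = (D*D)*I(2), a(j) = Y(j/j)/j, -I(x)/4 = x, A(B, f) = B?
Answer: -8/9 ≈ -0.88889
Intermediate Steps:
I(x) = -4*x
a(j) = 1/j (a(j) = (j/j)/j = 1/j)
Q(D) = -8*D² (Q(D) = (D*D)*(-4*2) = D²*(-8) = -8*D²)
Q(a(6))*A(4, -18) = -8*(1/6)²*4 = -8*(⅙)²*4 = -8*1/36*4 = -2/9*4 = -8/9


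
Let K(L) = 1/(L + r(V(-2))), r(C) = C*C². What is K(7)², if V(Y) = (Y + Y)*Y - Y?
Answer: 1/1014049 ≈ 9.8615e-7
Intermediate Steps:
V(Y) = -Y + 2*Y² (V(Y) = (2*Y)*Y - Y = 2*Y² - Y = -Y + 2*Y²)
r(C) = C³
K(L) = 1/(1000 + L) (K(L) = 1/(L + (-2*(-1 + 2*(-2)))³) = 1/(L + (-2*(-1 - 4))³) = 1/(L + (-2*(-5))³) = 1/(L + 10³) = 1/(L + 1000) = 1/(1000 + L))
K(7)² = (1/(1000 + 7))² = (1/1007)² = 1/1014049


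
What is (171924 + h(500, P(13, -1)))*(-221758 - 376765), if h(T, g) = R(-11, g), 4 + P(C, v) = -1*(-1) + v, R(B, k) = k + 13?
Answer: -102905854959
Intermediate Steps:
R(B, k) = 13 + k
P(C, v) = -3 + v (P(C, v) = -4 + (-1*(-1) + v) = -4 + (1 + v) = -3 + v)
h(T, g) = 13 + g
(171924 + h(500, P(13, -1)))*(-221758 - 376765) = (171924 + (13 + (-3 - 1)))*(-221758 - 376765) = (171924 + (13 - 4))*(-598523) = (171924 + 9)*(-598523) = 171933*(-598523) = -102905854959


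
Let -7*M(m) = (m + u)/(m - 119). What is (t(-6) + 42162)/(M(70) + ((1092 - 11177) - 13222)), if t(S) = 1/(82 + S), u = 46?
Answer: -1099079359/607558060 ≈ -1.8090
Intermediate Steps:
M(m) = -(46 + m)/(7*(-119 + m)) (M(m) = -(m + 46)/(7*(m - 119)) = -(46 + m)/(7*(-119 + m)))
(t(-6) + 42162)/(M(70) + ((1092 - 11177) - 13222)) = (1/(82 - 6) + 42162)/((-46 - 1*70)/(7*(-119 + 70)) + ((1092 - 11177) - 13222)) = (1/76 + 42162)/((⅐)*(-46 - 70)/(-49) + (-10085 - 13222)) = (1/76 + 42162)/((⅐)*(-1/49)*(-116) - 23307) = 3204313/(76*(116/343 - 23307)) = 3204313/(76*(-7994185/343)) = (3204313/76)*(-343/7994185) = -1099079359/607558060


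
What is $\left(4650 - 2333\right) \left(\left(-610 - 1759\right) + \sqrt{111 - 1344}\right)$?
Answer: $-5488973 + 6951 i \sqrt{137} \approx -5.489 \cdot 10^{6} + 81359.0 i$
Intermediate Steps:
$\left(4650 - 2333\right) \left(\left(-610 - 1759\right) + \sqrt{111 - 1344}\right) = 2317 \left(-2369 + \sqrt{-1233}\right) = 2317 \left(-2369 + 3 i \sqrt{137}\right) = -5488973 + 6951 i \sqrt{137}$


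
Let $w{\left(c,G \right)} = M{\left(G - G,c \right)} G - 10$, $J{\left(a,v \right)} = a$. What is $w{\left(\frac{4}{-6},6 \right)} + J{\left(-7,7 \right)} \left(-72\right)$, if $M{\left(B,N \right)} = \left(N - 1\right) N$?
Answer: $\frac{1502}{3} \approx 500.67$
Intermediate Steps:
$M{\left(B,N \right)} = N \left(-1 + N\right)$ ($M{\left(B,N \right)} = \left(-1 + N\right) N = N \left(-1 + N\right)$)
$w{\left(c,G \right)} = -10 + G c \left(-1 + c\right)$ ($w{\left(c,G \right)} = c \left(-1 + c\right) G - 10 = G c \left(-1 + c\right) - 10 = -10 + G c \left(-1 + c\right)$)
$w{\left(\frac{4}{-6},6 \right)} + J{\left(-7,7 \right)} \left(-72\right) = \left(-10 + 6 \frac{4}{-6} \left(-1 + \frac{4}{-6}\right)\right) - -504 = \left(-10 + 6 \cdot 4 \left(- \frac{1}{6}\right) \left(-1 + 4 \left(- \frac{1}{6}\right)\right)\right) + 504 = \left(-10 + 6 \left(- \frac{2}{3}\right) \left(-1 - \frac{2}{3}\right)\right) + 504 = \left(-10 + 6 \left(- \frac{2}{3}\right) \left(- \frac{5}{3}\right)\right) + 504 = \left(-10 + \frac{20}{3}\right) + 504 = - \frac{10}{3} + 504 = \frac{1502}{3}$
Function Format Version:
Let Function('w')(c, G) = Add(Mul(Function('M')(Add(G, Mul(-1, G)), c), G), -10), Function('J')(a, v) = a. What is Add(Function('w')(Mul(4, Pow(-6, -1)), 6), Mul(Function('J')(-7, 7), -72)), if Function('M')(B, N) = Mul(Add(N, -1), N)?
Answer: Rational(1502, 3) ≈ 500.67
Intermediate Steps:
Function('M')(B, N) = Mul(N, Add(-1, N)) (Function('M')(B, N) = Mul(Add(-1, N), N) = Mul(N, Add(-1, N)))
Function('w')(c, G) = Add(-10, Mul(G, c, Add(-1, c))) (Function('w')(c, G) = Add(Mul(Mul(c, Add(-1, c)), G), -10) = Add(Mul(G, c, Add(-1, c)), -10) = Add(-10, Mul(G, c, Add(-1, c))))
Add(Function('w')(Mul(4, Pow(-6, -1)), 6), Mul(Function('J')(-7, 7), -72)) = Add(Add(-10, Mul(6, Mul(4, Pow(-6, -1)), Add(-1, Mul(4, Pow(-6, -1))))), Mul(-7, -72)) = Add(Add(-10, Mul(6, Mul(4, Rational(-1, 6)), Add(-1, Mul(4, Rational(-1, 6))))), 504) = Add(Add(-10, Mul(6, Rational(-2, 3), Add(-1, Rational(-2, 3)))), 504) = Add(Add(-10, Mul(6, Rational(-2, 3), Rational(-5, 3))), 504) = Add(Add(-10, Rational(20, 3)), 504) = Add(Rational(-10, 3), 504) = Rational(1502, 3)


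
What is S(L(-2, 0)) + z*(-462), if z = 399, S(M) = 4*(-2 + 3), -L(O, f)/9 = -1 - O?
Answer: -184334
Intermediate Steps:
L(O, f) = 9 + 9*O (L(O, f) = -9*(-1 - O) = 9 + 9*O)
S(M) = 4 (S(M) = 4*1 = 4)
S(L(-2, 0)) + z*(-462) = 4 + 399*(-462) = 4 - 184338 = -184334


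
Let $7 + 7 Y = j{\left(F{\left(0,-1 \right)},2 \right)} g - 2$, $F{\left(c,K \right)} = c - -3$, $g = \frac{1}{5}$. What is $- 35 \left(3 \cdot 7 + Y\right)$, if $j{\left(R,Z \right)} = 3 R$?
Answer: $-699$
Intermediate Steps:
$g = \frac{1}{5} \approx 0.2$
$F{\left(c,K \right)} = 3 + c$ ($F{\left(c,K \right)} = c + 3 = 3 + c$)
$Y = - \frac{36}{35}$ ($Y = -1 + \frac{3 \left(3 + 0\right) \frac{1}{5} - 2}{7} = -1 + \frac{3 \cdot 3 \cdot \frac{1}{5} - 2}{7} = -1 + \frac{9 \cdot \frac{1}{5} - 2}{7} = -1 + \frac{\frac{9}{5} - 2}{7} = -1 + \frac{1}{7} \left(- \frac{1}{5}\right) = -1 - \frac{1}{35} = - \frac{36}{35} \approx -1.0286$)
$- 35 \left(3 \cdot 7 + Y\right) = - 35 \left(3 \cdot 7 - \frac{36}{35}\right) = - 35 \left(21 - \frac{36}{35}\right) = \left(-35\right) \frac{699}{35} = -699$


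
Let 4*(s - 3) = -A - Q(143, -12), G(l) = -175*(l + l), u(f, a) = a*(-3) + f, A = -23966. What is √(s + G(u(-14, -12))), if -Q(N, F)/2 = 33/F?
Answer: I*√27310/4 ≈ 41.314*I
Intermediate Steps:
Q(N, F) = -66/F
u(f, a) = f - 3*a (u(f, a) = -3*a + f = f - 3*a)
G(l) = -350*l
s = 47945/8 (s = 3 + (-1*(-23966) - (-66)/(-12))/4 = 3 + (23966 - (-66)*(-1)/12)/4 = 3 + (23966 - 1*11/2)/4 = 3 + (23966 - 11/2)/4 = 3 + (¼)*(47921/2) = 3 + 47921/8 = 47945/8 ≈ 5993.1)
√(s + G(u(-14, -12))) = √(47945/8 - 350*(-14 - 3*(-12))) = √(47945/8 - 350*(-14 + 36)) = √(47945/8 - 350*22) = √(47945/8 - 7700) = √(-13655/8) = I*√27310/4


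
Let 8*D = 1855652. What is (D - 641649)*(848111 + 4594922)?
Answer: -4459939594705/2 ≈ -2.2300e+12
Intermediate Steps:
D = 463913/2 (D = (1/8)*1855652 = 463913/2 ≈ 2.3196e+5)
(D - 641649)*(848111 + 4594922) = (463913/2 - 641649)*(848111 + 4594922) = -819385/2*5443033 = -4459939594705/2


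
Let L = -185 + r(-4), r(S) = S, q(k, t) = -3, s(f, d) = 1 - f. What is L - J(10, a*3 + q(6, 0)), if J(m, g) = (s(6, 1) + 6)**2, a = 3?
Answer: -190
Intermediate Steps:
J(m, g) = 1 (J(m, g) = ((1 - 1*6) + 6)**2 = ((1 - 6) + 6)**2 = (-5 + 6)**2 = 1**2 = 1)
L = -189 (L = -185 - 4 = -189)
L - J(10, a*3 + q(6, 0)) = -189 - 1*1 = -189 - 1 = -190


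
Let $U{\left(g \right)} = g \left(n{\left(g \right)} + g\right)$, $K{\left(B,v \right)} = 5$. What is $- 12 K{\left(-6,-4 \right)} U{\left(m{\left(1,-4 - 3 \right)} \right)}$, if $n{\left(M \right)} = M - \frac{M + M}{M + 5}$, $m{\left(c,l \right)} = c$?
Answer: $-100$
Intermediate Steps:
$n{\left(M \right)} = M - \frac{2 M}{5 + M}$
$U{\left(g \right)} = g \left(g + \frac{g \left(3 + g\right)}{5 + g}\right)$ ($U{\left(g \right)} = g \left(\frac{g \left(3 + g\right)}{5 + g} + g\right) = g \left(g + \frac{g \left(3 + g\right)}{5 + g}\right)$)
$- 12 K{\left(-6,-4 \right)} U{\left(m{\left(1,-4 - 3 \right)} \right)} = \left(-12\right) 5 \frac{2 \cdot 1^{2} \left(4 + 1\right)}{5 + 1} = - 60 \cdot 2 \cdot 1 \cdot \frac{1}{6} \cdot 5 = \left(-60\right) \frac{5}{3} = -100$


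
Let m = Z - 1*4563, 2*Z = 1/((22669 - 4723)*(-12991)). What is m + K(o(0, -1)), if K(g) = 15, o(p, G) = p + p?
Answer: -2120609476657/466272972 ≈ -4548.0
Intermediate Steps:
o(p, G) = 2*p
Z = -1/466272972 (Z = (1/((22669 - 4723)*(-12991)))/2 = (-1/12991/17946)/2 = ((1/17946)*(-1/12991))/2 = (1/2)*(-1/233136486) = -1/466272972 ≈ -2.1447e-9)
m = -2127603571237/466272972 (m = -1/466272972 - 1*4563 = -1/466272972 - 4563 = -2127603571237/466272972 ≈ -4563.0)
m + K(o(0, -1)) = -2127603571237/466272972 + 15 = -2120609476657/466272972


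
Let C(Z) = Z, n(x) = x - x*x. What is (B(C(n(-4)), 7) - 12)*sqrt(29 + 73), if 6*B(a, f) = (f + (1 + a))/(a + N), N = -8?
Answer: -167*sqrt(102)/14 ≈ -120.47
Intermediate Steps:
n(x) = x - x**2
B(a, f) = (1 + a + f)/(6*(-8 + a)) (B(a, f) = ((f + (1 + a))/(a - 8))/6 = ((1 + a + f)/(-8 + a))/6 = (1 + a + f)/(6*(-8 + a)))
(B(C(n(-4)), 7) - 12)*sqrt(29 + 73) = ((1 - 4*(1 - 1*(-4)) + 7)/(6*(-8 - 4*(1 - 1*(-4)))) - 12)*sqrt(29 + 73) = ((1 - 4*(1 + 4) + 7)/(6*(-8 - 4*(1 + 4))) - 12)*sqrt(102) = ((1 - 4*5 + 7)/(6*(-8 - 4*5)) - 12)*sqrt(102) = ((1 - 20 + 7)/(6*(-8 - 20)) - 12)*sqrt(102) = ((1/6)*(-12)/(-28) - 12)*sqrt(102) = ((1/6)*(-1/28)*(-12) - 12)*sqrt(102) = (1/14 - 12)*sqrt(102) = -167*sqrt(102)/14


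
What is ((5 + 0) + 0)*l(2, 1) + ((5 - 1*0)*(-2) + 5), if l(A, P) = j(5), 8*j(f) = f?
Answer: -15/8 ≈ -1.8750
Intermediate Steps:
j(f) = f/8
l(A, P) = 5/8 (l(A, P) = (⅛)*5 = 5/8)
((5 + 0) + 0)*l(2, 1) + ((5 - 1*0)*(-2) + 5) = ((5 + 0) + 0)*(5/8) + ((5 - 1*0)*(-2) + 5) = (5 + 0)*(5/8) + ((5 + 0)*(-2) + 5) = 5*(5/8) + (5*(-2) + 5) = 25/8 + (-10 + 5) = 25/8 - 5 = -15/8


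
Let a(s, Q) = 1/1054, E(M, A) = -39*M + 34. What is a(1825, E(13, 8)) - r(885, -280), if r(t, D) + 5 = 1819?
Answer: -1911955/1054 ≈ -1814.0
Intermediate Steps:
r(t, D) = 1814 (r(t, D) = -5 + 1819 = 1814)
E(M, A) = 34 - 39*M
a(s, Q) = 1/1054
a(1825, E(13, 8)) - r(885, -280) = 1/1054 - 1*1814 = 1/1054 - 1814 = -1911955/1054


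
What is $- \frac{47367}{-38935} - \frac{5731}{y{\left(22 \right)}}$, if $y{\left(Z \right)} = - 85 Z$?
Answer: $\frac{1133501}{264758} \approx 4.2813$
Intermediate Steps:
$- \frac{47367}{-38935} - \frac{5731}{y{\left(22 \right)}} = - \frac{47367}{-38935} - \frac{5731}{\left(-85\right) 22} = \left(-47367\right) \left(- \frac{1}{38935}\right) - \frac{5731}{-1870} = \frac{47367}{38935} - - \frac{521}{170} = \frac{47367}{38935} + \frac{521}{170} = \frac{1133501}{264758}$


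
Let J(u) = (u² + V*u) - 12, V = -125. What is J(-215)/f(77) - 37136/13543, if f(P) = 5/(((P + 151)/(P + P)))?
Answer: 112826412016/5214055 ≈ 21639.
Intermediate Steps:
J(u) = -12 + u² - 125*u (J(u) = (u² - 125*u) - 12 = -12 + u² - 125*u)
f(P) = 10*P/(151 + P) (f(P) = 5/(((151 + P)/((2*P)))) = 5/(((151 + P)*(1/(2*P)))) = 5/(((151 + P)/(2*P))) = 5*(2*P/(151 + P)) = 10*P/(151 + P))
J(-215)/f(77) - 37136/13543 = (-12 + (-215)² - 125*(-215))/((10*77/(151 + 77))) - 37136/13543 = (-12 + 46225 + 26875)/((10*77/228)) - 37136*1/13543 = 73088/((10*77*(1/228))) - 37136/13543 = 73088/(385/114) - 37136/13543 = 73088*(114/385) - 37136/13543 = 8332032/385 - 37136/13543 = 112826412016/5214055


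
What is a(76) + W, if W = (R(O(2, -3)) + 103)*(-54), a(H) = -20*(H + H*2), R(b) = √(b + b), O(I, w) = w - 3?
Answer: -10122 - 108*I*√3 ≈ -10122.0 - 187.06*I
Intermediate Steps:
O(I, w) = -3 + w
R(b) = √2*√b (R(b) = √(2*b) = √2*√b)
a(H) = -60*H (a(H) = -20*(H + 2*H) = -60*H)
W = -5562 - 108*I*√3 (W = (√2*√(-3 - 3) + 103)*(-54) = (√2*√(-6) + 103)*(-54) = (√2*(I*√6) + 103)*(-54) = (2*I*√3 + 103)*(-54) = (103 + 2*I*√3)*(-54) = -5562 - 108*I*√3 ≈ -5562.0 - 187.06*I)
a(76) + W = -60*76 + (-5562 - 108*I*√3) = -4560 + (-5562 - 108*I*√3) = -10122 - 108*I*√3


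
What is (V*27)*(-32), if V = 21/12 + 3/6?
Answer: -1944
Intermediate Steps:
V = 9/4 (V = 21*(1/12) + 3*(⅙) = 7/4 + ½ = 9/4 ≈ 2.2500)
(V*27)*(-32) = ((9/4)*27)*(-32) = (243/4)*(-32) = -1944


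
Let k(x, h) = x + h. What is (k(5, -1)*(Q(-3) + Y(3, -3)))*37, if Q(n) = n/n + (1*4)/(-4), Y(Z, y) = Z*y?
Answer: -1332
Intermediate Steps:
Q(n) = 0 (Q(n) = 1 + 4*(-¼) = 1 - 1 = 0)
k(x, h) = h + x
(k(5, -1)*(Q(-3) + Y(3, -3)))*37 = ((-1 + 5)*(0 + 3*(-3)))*37 = (4*(0 - 9))*37 = (4*(-9))*37 = -36*37 = -1332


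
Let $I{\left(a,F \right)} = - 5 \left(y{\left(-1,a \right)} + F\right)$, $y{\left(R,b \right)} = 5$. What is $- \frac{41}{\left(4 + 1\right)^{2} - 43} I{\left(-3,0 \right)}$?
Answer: $- \frac{1025}{18} \approx -56.944$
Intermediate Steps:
$I{\left(a,F \right)} = -25 - 5 F$ ($I{\left(a,F \right)} = - 5 \left(5 + F\right) = -25 - 5 F$)
$- \frac{41}{\left(4 + 1\right)^{2} - 43} I{\left(-3,0 \right)} = - \frac{41}{\left(4 + 1\right)^{2} - 43} \left(-25 - 0\right) = - \frac{41}{5^{2} - 43} \left(-25 + 0\right) = - \frac{41}{25 - 43} \left(-25\right) = - \frac{41}{-18} \left(-25\right) = \left(-41\right) \left(- \frac{1}{18}\right) \left(-25\right) = \frac{41}{18} \left(-25\right) = - \frac{1025}{18}$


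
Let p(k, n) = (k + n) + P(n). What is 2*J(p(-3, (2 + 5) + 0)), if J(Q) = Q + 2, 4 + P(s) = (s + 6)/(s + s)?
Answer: 41/7 ≈ 5.8571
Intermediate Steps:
P(s) = -4 + (6 + s)/(2*s) (P(s) = -4 + (s + 6)/(s + s) = -4 + (6 + s)/((2*s)) = -4 + (6 + s)*(1/(2*s)) = -4 + (6 + s)/(2*s))
p(k, n) = -7/2 + k + n + 3/n (p(k, n) = (k + n) + (-7/2 + 3/n) = -7/2 + k + n + 3/n)
J(Q) = 2 + Q
2*J(p(-3, (2 + 5) + 0)) = 2*(2 + (-7/2 - 3 + ((2 + 5) + 0) + 3/((2 + 5) + 0))) = 2*(2 + (-7/2 - 3 + (7 + 0) + 3/(7 + 0))) = 2*(2 + (-7/2 - 3 + 7 + 3/7)) = 2*(2 + 13/14) = 2*(41/14) = 41/7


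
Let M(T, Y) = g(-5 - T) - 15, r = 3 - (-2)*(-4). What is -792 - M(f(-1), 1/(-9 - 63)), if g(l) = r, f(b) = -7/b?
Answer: -772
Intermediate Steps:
r = -5 (r = 3 - 1*8 = 3 - 8 = -5)
g(l) = -5
M(T, Y) = -20 (M(T, Y) = -5 - 15 = -20)
-792 - M(f(-1), 1/(-9 - 63)) = -792 - 1*(-20) = -792 + 20 = -772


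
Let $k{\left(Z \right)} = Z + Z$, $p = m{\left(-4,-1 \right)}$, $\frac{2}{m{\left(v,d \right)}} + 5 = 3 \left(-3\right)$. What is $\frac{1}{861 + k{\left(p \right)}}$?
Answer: $\frac{7}{6025} \approx 0.0011618$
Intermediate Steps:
$m{\left(v,d \right)} = - \frac{1}{7}$ ($m{\left(v,d \right)} = \frac{2}{-5 + 3 \left(-3\right)} = \frac{2}{-5 - 9} = \frac{2}{-14} = 2 \left(- \frac{1}{14}\right) = - \frac{1}{7}$)
$p = - \frac{1}{7} \approx -0.14286$
$k{\left(Z \right)} = 2 Z$
$\frac{1}{861 + k{\left(p \right)}} = \frac{1}{861 + 2 \left(- \frac{1}{7}\right)} = \frac{1}{861 - \frac{2}{7}} = \frac{1}{\frac{6025}{7}} = \frac{7}{6025}$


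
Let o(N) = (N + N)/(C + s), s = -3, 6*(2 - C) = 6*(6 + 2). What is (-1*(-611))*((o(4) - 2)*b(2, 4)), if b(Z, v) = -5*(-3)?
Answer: -79430/3 ≈ -26477.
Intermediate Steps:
C = -6 (C = 2 - (6 + 2) = 2 - 8 = -6)
b(Z, v) = 15
o(N) = -2*N/9 (o(N) = (N + N)/(-6 - 3) = (2*N)/(-9) = (2*N)*(-1/9) = -2*N/9)
(-1*(-611))*((o(4) - 2)*b(2, 4)) = (-1*(-611))*((-2/9*4 - 2)*15) = 611*((-8/9 - 2)*15) = 611*(-26/9*15) = 611*(-130/3) = -79430/3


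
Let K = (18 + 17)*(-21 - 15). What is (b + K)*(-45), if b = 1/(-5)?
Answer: 56709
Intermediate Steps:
b = -1/5 ≈ -0.20000
K = -1260 (K = 35*(-36) = -1260)
(b + K)*(-45) = (-1/5 - 1260)*(-45) = -6301/5*(-45) = 56709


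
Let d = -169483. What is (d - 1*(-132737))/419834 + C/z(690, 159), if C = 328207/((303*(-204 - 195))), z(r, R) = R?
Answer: -422073481198/4035155352291 ≈ -0.10460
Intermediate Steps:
C = -328207/120897 (C = 328207/((303*(-399))) = 328207/(-120897) = 328207*(-1/120897) = -328207/120897 ≈ -2.7148)
(d - 1*(-132737))/419834 + C/z(690, 159) = (-169483 - 1*(-132737))/419834 - 328207/120897/159 = (-169483 + 132737)*(1/419834) - 328207/120897*1/159 = -36746*1/419834 - 328207/19222623 = -18373/209917 - 328207/19222623 = -422073481198/4035155352291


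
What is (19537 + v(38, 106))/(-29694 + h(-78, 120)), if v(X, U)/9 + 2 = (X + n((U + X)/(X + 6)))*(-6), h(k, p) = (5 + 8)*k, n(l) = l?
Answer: -190193/337788 ≈ -0.56305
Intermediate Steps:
h(k, p) = 13*k
v(X, U) = -18 - 54*X - 54*(U + X)/(6 + X) (v(X, U) = -18 + 9*((X + (U + X)/(X + 6))*(-6)) = -18 + 9*((X + (U + X)/(6 + X))*(-6)) = -18 + 9*(-6*X - 6*(U + X)/(6 + X)) = -18 + (-54*X - 54*(U + X)/(6 + X)) = -18 - 54*X - 54*(U + X)/(6 + X))
(19537 + v(38, 106))/(-29694 + h(-78, 120)) = (19537 + 18*(-6 - 22*38 - 3*106 - 3*38²)/(6 + 38))/(-29694 + 13*(-78)) = (19537 + 18*(-6 - 836 - 318 - 3*1444)/44)/(-29694 - 1014) = (19537 + 18*(1/44)*(-6 - 836 - 318 - 4332))/(-30708) = (19537 + 18*(1/44)*(-5492))*(-1/30708) = (19537 - 24714/11)*(-1/30708) = (190193/11)*(-1/30708) = -190193/337788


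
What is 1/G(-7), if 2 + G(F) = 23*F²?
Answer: 1/1125 ≈ 0.00088889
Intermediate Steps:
G(F) = -2 + 23*F²
1/G(-7) = 1/(-2 + 23*(-7)²) = 1/(-2 + 23*49) = 1/(-2 + 1127) = 1/1125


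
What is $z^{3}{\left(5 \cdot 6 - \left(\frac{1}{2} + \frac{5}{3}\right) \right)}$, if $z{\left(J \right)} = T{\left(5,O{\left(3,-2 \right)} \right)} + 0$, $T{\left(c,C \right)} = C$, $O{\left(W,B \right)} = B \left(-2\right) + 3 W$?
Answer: $2197$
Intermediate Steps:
$O{\left(W,B \right)} = - 2 B + 3 W$
$z{\left(J \right)} = 13$ ($z{\left(J \right)} = \left(\left(-2\right) \left(-2\right) + 3 \cdot 3\right) + 0 = \left(4 + 9\right) + 0 = 13 + 0 = 13$)
$z^{3}{\left(5 \cdot 6 - \left(\frac{1}{2} + \frac{5}{3}\right) \right)} = 13^{3} = 2197$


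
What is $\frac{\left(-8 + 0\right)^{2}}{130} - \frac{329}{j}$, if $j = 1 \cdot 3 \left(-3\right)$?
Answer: $\frac{21673}{585} \approx 37.048$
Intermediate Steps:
$j = -9$ ($j = 3 \left(-3\right) = -9$)
$\frac{\left(-8 + 0\right)^{2}}{130} - \frac{329}{j} = \frac{\left(-8 + 0\right)^{2}}{130} - \frac{329}{-9} = \left(-8\right)^{2} \cdot \frac{1}{130} - - \frac{329}{9} = 64 \cdot \frac{1}{130} + \frac{329}{9} = \frac{32}{65} + \frac{329}{9} = \frac{21673}{585}$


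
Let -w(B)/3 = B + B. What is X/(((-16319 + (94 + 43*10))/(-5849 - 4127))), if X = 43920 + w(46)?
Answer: 145130848/5265 ≈ 27565.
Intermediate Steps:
w(B) = -6*B (w(B) = -3*(B + B) = -6*B)
X = 43644 (X = 43920 - 6*46 = 43920 - 276 = 43644)
X/(((-16319 + (94 + 43*10))/(-5849 - 4127))) = 43644/(((-16319 + (94 + 43*10))/(-5849 - 4127))) = 43644/(((-16319 + (94 + 430))/(-9976))) = 43644/(((-16319 + 524)*(-1/9976))) = 43644/((-15795*(-1/9976))) = 43644/(15795/9976) = 43644*(9976/15795) = 145130848/5265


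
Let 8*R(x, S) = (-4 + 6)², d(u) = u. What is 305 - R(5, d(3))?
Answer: 609/2 ≈ 304.50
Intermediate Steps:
R(x, S) = ½ (R(x, S) = (-4 + 6)²/8 = (⅛)*2² = (⅛)*4 = ½)
305 - R(5, d(3)) = 305 - 1*½ = 305 - ½ = 609/2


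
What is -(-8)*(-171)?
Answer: -1368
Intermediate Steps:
-(-8)*(-171) = -1*1368 = -1368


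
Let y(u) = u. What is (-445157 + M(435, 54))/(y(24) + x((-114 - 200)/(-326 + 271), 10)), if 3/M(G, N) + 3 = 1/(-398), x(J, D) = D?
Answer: -531963809/40630 ≈ -13093.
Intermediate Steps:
M(G, N) = -1194/1195 (M(G, N) = 3/(-3 + 1/(-398)) = 3/(-3 - 1/398) = 3/(-1195/398) = 3*(-398/1195) = -1194/1195)
(-445157 + M(435, 54))/(y(24) + x((-114 - 200)/(-326 + 271), 10)) = (-445157 - 1194/1195)/(24 + 10) = -531963809/1195/34 = -531963809/1195*1/34 = -531963809/40630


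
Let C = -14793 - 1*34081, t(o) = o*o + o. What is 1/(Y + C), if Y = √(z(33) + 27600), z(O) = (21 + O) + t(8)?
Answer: -24437/1194320075 - √27726/2388640150 ≈ -2.0531e-5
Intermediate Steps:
t(o) = o + o² (t(o) = o² + o = o + o²)
C = -48874 (C = -14793 - 34081 = -48874)
z(O) = 93 + O (z(O) = (21 + O) + 8*(1 + 8) = (21 + O) + 8*9 = (21 + O) + 72 = 93 + O)
Y = √27726 (Y = √((93 + 33) + 27600) = √(126 + 27600) = √27726 ≈ 166.51)
1/(Y + C) = 1/(√27726 - 48874) = 1/(-48874 + √27726)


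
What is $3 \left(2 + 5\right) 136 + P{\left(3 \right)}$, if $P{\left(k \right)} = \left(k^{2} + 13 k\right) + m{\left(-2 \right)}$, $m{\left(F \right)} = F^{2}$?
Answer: $2908$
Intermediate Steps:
$P{\left(k \right)} = 4 + k^{2} + 13 k$ ($P{\left(k \right)} = \left(k^{2} + 13 k\right) + \left(-2\right)^{2} = \left(k^{2} + 13 k\right) + 4 = 4 + k^{2} + 13 k$)
$3 \left(2 + 5\right) 136 + P{\left(3 \right)} = 3 \left(2 + 5\right) 136 + \left(4 + 3^{2} + 13 \cdot 3\right) = 3 \cdot 7 \cdot 136 + \left(4 + 9 + 39\right) = 21 \cdot 136 + 52 = 2856 + 52 = 2908$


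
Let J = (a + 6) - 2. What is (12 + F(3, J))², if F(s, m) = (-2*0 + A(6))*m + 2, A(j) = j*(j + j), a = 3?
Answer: 268324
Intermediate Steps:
A(j) = 2*j² (A(j) = j*(2*j) = 2*j²)
J = 7 (J = (3 + 6) - 2 = 9 - 2 = 7)
F(s, m) = 2 + 72*m (F(s, m) = (-2*0 + 2*6²)*m + 2 = (0 + 2*36)*m + 2 = (0 + 72)*m + 2 = 72*m + 2 = 2 + 72*m)
(12 + F(3, J))² = (12 + (2 + 72*7))² = (12 + (2 + 504))² = (12 + 506)² = 518² = 268324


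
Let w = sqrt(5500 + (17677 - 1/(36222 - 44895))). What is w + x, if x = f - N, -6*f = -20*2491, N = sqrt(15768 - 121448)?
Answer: 24910/3 + sqrt(35579499594)/1239 - 4*I*sqrt(6605) ≈ 8455.6 - 325.08*I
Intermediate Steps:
N = 4*I*sqrt(6605) (N = sqrt(-105680) = 4*I*sqrt(6605) ≈ 325.08*I)
f = 24910/3 (f = -(-10)*2491/3 = -1/6*(-49820) = 24910/3 ≈ 8303.3)
x = 24910/3 - 4*I*sqrt(6605) ≈ 8303.3 - 325.08*I
w = sqrt(35579499594)/1239 (w = sqrt(5500 + (17677 - 1/(-8673))) = sqrt(5500 + (17677 - 1*(-1/8673))) = sqrt(5500 + (17677 + 1/8673)) = sqrt(5500 + 153312622/8673) = sqrt(201014122/8673) = sqrt(35579499594)/1239 ≈ 152.24)
w + x = sqrt(35579499594)/1239 + (24910/3 - 4*I*sqrt(6605)) = 24910/3 + sqrt(35579499594)/1239 - 4*I*sqrt(6605)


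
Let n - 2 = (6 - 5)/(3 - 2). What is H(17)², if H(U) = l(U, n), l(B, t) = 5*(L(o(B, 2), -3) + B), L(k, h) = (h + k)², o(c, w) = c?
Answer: 1134225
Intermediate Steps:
n = 3 (n = 2 + (6 - 5)/(3 - 2) = 2 + 1/1 = 2 + 1*1 = 2 + 1 = 3)
l(B, t) = 5*B + 5*(-3 + B)² (l(B, t) = 5*((-3 + B)² + B) = 5*(B + (-3 + B)²) = 5*B + 5*(-3 + B)²)
H(U) = 5*U + 5*(-3 + U)²
H(17)² = (5*17 + 5*(-3 + 17)²)² = (85 + 5*14²)² = (85 + 5*196)² = (85 + 980)² = 1065² = 1134225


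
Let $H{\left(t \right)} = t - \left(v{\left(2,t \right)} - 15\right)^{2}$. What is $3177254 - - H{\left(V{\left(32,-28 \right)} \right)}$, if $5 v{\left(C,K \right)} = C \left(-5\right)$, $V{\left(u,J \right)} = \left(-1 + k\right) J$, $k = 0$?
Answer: $3176993$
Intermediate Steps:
$V{\left(u,J \right)} = - J$ ($V{\left(u,J \right)} = \left(-1 + 0\right) J = - J$)
$v{\left(C,K \right)} = - C$ ($v{\left(C,K \right)} = \frac{C \left(-5\right)}{5} = \frac{\left(-5\right) C}{5} = - C$)
$H{\left(t \right)} = -289 + t$ ($H{\left(t \right)} = t - \left(\left(-1\right) 2 - 15\right)^{2} = t - \left(-2 - 15\right)^{2} = t - \left(-17\right)^{2} = t - 289 = -289 + t$)
$3177254 - - H{\left(V{\left(32,-28 \right)} \right)} = 3177254 - - (-289 - -28) = 3177254 - - (-289 + 28) = 3177254 - \left(-1\right) \left(-261\right) = 3177254 - 261 = 3176993$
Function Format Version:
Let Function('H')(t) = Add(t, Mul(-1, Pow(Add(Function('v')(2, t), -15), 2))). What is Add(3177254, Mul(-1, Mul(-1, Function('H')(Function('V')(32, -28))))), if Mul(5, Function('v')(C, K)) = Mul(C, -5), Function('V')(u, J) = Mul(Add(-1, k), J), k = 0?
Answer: 3176993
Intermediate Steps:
Function('V')(u, J) = Mul(-1, J) (Function('V')(u, J) = Mul(Add(-1, 0), J) = Mul(-1, J))
Function('v')(C, K) = Mul(-1, C) (Function('v')(C, K) = Mul(Rational(1, 5), Mul(C, -5)) = Mul(Rational(1, 5), Mul(-5, C)) = Mul(-1, C))
Function('H')(t) = Add(-289, t) (Function('H')(t) = Add(t, Mul(-1, Pow(Add(Mul(-1, 2), -15), 2))) = Add(t, Mul(-1, Pow(Add(-2, -15), 2))) = Add(t, Mul(-1, Pow(-17, 2))) = Add(t, Mul(-1, 289)) = Add(t, -289) = Add(-289, t))
Add(3177254, Mul(-1, Mul(-1, Function('H')(Function('V')(32, -28))))) = Add(3177254, Mul(-1, Mul(-1, Add(-289, Mul(-1, -28))))) = Add(3177254, Mul(-1, Mul(-1, Add(-289, 28)))) = Add(3177254, Mul(-1, Mul(-1, -261))) = Add(3177254, Mul(-1, 261)) = Add(3177254, -261) = 3176993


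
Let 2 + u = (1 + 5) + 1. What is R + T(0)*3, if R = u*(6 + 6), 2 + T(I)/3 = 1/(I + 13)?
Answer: 555/13 ≈ 42.692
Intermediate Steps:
T(I) = -6 + 3/(13 + I) (T(I) = -6 + 3/(I + 13) = -6 + 3/(13 + I))
u = 5 (u = -2 + ((1 + 5) + 1) = -2 + (6 + 1) = -2 + 7 = 5)
R = 60 (R = 5*(6 + 6) = 5*12 = 60)
R + T(0)*3 = 60 + (3*(-25 - 2*0)/(13 + 0))*3 = 60 + (3*(-25 + 0)/13)*3 = 60 + (3*(1/13)*(-25))*3 = 60 - 75/13*3 = 60 - 225/13 = 555/13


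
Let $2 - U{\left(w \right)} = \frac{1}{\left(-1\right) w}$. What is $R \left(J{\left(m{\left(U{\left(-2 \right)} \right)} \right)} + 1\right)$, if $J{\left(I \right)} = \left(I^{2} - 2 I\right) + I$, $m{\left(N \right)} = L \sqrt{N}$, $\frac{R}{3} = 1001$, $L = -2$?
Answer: $21021 + 3003 \sqrt{6} \approx 28377.0$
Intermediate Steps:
$R = 3003$ ($R = 3 \cdot 1001 = 3003$)
$U{\left(w \right)} = 2 + \frac{1}{w}$ ($U{\left(w \right)} = 2 - \frac{1}{\left(-1\right) w} = 2 - - \frac{1}{w} = 2 + \frac{1}{w}$)
$m{\left(N \right)} = - 2 \sqrt{N}$
$J{\left(I \right)} = I^{2} - I$
$R \left(J{\left(m{\left(U{\left(-2 \right)} \right)} \right)} + 1\right) = 3003 \left(- 2 \sqrt{2 + \frac{1}{-2}} \left(-1 - 2 \sqrt{2 + \frac{1}{-2}}\right) + 1\right) = 3003 \left(- 2 \sqrt{2 - \frac{1}{2}} \left(-1 - 2 \sqrt{2 - \frac{1}{2}}\right) + 1\right) = 3003 \left(- 2 \sqrt{\frac{3}{2}} \left(-1 - 2 \sqrt{\frac{3}{2}}\right) + 1\right) = 3003 \left(- 2 \frac{\sqrt{6}}{2} \left(-1 - 2 \frac{\sqrt{6}}{2}\right) + 1\right) = 3003 \left(- \sqrt{6} \left(-1 - \sqrt{6}\right) + 1\right) = 3003 \left(1 - \sqrt{6} \left(-1 - \sqrt{6}\right)\right) = 3003 - 3003 \sqrt{6} \left(-1 - \sqrt{6}\right)$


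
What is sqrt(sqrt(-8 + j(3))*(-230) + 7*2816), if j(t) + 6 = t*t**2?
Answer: sqrt(19712 - 230*sqrt(13)) ≈ 137.41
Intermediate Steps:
j(t) = -6 + t**3 (j(t) = -6 + t*t**2 = -6 + t**3)
sqrt(sqrt(-8 + j(3))*(-230) + 7*2816) = sqrt(sqrt(-8 + (-6 + 3**3))*(-230) + 7*2816) = sqrt(sqrt(-8 + (-6 + 27))*(-230) + 19712) = sqrt(sqrt(-8 + 21)*(-230) + 19712) = sqrt(sqrt(13)*(-230) + 19712) = sqrt(-230*sqrt(13) + 19712) = sqrt(19712 - 230*sqrt(13))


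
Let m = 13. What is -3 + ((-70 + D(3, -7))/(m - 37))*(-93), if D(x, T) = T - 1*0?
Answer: -2411/8 ≈ -301.38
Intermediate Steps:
D(x, T) = T (D(x, T) = T + 0 = T)
-3 + ((-70 + D(3, -7))/(m - 37))*(-93) = -3 + ((-70 - 7)/(13 - 37))*(-93) = -3 - 77/(-24)*(-93) = -3 - 77*(-1/24)*(-93) = -3 + (77/24)*(-93) = -3 - 2387/8 = -2411/8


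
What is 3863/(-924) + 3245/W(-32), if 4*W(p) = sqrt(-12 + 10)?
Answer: -3863/924 - 6490*I*sqrt(2) ≈ -4.1807 - 9178.3*I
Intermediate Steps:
W(p) = I*sqrt(2)/4 (W(p) = sqrt(-12 + 10)/4 = sqrt(-2)/4 = (I*sqrt(2))/4 = I*sqrt(2)/4)
3863/(-924) + 3245/W(-32) = 3863/(-924) + 3245/((I*sqrt(2)/4)) = 3863*(-1/924) + 3245*(-2*I*sqrt(2)) = -3863/924 - 6490*I*sqrt(2)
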